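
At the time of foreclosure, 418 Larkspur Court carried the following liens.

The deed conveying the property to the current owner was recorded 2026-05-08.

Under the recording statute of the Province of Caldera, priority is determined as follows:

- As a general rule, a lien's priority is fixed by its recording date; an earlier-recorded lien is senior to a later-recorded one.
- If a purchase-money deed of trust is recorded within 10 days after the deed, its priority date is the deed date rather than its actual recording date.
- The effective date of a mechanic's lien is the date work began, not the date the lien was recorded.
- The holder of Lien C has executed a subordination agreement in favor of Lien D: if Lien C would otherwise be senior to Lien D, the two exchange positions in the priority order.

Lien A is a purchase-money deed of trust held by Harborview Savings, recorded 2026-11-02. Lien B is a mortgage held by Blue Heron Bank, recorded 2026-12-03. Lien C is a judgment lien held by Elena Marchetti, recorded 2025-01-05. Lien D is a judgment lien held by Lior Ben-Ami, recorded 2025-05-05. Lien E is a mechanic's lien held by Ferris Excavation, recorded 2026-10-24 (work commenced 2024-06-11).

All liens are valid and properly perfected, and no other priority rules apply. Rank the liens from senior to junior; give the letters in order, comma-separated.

E, D, C, A, B

First, effective dates: A was recorded 178 days after the deed — beyond 10 days — so no relation-back applies; E relates back to 2024-06-11 (work commenced).
Sorted by effective date: E (2024-06-11), C (2025-01-05), D (2025-05-05), A (2026-11-02), B (2026-12-03).
The subordination applies — C was senior to D — so C and D swap.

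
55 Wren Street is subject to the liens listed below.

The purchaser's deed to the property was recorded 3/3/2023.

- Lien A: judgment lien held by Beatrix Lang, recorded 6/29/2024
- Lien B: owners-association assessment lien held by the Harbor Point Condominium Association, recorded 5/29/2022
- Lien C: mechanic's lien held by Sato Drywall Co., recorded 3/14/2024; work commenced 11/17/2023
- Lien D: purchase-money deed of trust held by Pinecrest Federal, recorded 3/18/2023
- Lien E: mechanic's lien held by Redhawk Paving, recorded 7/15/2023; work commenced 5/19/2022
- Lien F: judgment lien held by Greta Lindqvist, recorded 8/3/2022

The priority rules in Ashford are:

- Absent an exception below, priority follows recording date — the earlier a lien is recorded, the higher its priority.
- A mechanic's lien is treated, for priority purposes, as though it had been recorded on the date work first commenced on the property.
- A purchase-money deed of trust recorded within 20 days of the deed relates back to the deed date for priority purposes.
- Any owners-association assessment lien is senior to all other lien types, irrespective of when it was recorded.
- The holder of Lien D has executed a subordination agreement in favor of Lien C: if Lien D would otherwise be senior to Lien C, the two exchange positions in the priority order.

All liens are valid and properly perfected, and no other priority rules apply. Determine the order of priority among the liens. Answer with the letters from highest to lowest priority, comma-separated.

Effective dates after the stated exceptions: C relates back to 11/17/2023 (work commenced); D was recorded within the 20-day window, so its effective date is the deed date 3/3/2023; E is treated as recorded 5/19/2022, the work-commencement date.
B is an owners-association assessment lien, so it outranks all other liens regardless of date.
Among the remaining liens, by effective date: E (5/19/2022), F (8/3/2022), D (3/3/2023), C (11/17/2023), A (6/29/2024).
D is senior to C before the subordination, so the two trade places.

B, E, F, C, D, A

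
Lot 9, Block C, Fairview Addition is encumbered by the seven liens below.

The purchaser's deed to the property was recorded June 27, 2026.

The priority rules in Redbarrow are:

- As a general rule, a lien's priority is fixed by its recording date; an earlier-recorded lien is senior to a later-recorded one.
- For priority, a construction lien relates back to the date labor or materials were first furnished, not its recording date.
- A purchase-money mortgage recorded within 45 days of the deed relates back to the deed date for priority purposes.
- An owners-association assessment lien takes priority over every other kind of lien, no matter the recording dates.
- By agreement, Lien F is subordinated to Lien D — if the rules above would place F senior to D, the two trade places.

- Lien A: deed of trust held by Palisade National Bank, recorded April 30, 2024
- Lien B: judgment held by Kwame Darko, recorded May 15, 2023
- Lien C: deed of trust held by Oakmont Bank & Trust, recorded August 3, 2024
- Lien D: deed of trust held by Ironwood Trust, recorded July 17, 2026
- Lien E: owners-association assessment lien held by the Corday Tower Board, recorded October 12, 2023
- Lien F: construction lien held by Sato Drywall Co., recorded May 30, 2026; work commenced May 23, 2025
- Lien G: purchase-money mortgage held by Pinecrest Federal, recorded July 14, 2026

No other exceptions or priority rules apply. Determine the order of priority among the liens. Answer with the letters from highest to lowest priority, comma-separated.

Effective dates after the stated exceptions: F is treated as recorded May 23, 2025, the work-commencement date; G's effective date is the deed date, June 27, 2026.
E is an owners-association assessment lien, so it outranks all other liens regardless of date.
The other liens, earliest effective date first: B (May 15, 2023), A (April 30, 2024), C (August 3, 2024), F (May 23, 2025), G (June 27, 2026), D (July 17, 2026).
The subordination applies — F was senior to D — so F and D swap.

E, B, A, C, D, G, F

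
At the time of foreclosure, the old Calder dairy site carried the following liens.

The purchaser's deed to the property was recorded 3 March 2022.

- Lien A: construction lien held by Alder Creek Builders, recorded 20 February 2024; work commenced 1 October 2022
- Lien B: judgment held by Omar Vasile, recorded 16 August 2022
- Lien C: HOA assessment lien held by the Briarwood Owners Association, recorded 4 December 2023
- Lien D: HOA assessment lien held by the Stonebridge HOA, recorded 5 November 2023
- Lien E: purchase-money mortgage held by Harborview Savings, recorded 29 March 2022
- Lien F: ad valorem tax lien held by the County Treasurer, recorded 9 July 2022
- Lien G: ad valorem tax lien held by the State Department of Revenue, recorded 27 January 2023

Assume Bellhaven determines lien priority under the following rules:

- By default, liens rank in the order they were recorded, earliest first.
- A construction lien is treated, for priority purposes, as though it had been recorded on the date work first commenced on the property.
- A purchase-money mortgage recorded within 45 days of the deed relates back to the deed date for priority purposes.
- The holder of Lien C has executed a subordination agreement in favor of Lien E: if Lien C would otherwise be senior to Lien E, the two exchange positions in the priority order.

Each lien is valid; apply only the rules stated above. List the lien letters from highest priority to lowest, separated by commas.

First, effective dates: A's effective date is 1 October 2022, when work began; E was recorded within the 45-day window, so its effective date is the deed date 3 March 2022.
By effective date, earliest first: E (3 March 2022), F (9 July 2022), B (16 August 2022), A (1 October 2022), G (27 January 2023), D (5 November 2023), C (4 December 2023).
Since C is not senior to E, the subordination leaves the order unchanged.

E, F, B, A, G, D, C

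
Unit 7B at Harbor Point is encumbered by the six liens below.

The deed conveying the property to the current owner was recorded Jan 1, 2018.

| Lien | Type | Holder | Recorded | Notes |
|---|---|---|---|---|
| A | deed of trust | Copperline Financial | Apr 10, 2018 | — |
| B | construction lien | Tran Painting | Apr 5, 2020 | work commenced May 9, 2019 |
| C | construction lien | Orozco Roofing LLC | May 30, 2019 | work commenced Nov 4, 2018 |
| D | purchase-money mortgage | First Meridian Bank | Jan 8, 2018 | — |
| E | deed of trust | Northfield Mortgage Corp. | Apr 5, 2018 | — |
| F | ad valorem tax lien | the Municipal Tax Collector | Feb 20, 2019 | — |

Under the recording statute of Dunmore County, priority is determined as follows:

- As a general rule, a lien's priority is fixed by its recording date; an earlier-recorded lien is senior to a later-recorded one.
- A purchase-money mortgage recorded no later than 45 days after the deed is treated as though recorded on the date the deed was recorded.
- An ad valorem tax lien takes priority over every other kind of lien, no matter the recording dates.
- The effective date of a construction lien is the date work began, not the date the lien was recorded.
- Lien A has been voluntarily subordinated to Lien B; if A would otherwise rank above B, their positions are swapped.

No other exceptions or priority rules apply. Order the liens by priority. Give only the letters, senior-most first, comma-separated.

Effective dates after the stated exceptions: B relates back to May 9, 2019 (work commenced); C is treated as recorded Nov 4, 2018, the work-commencement date; D's effective date is the deed date, Jan 1, 2018.
F is an ad valorem tax lien, so it outranks all other liens regardless of date.
Among the remaining liens, by effective date: D (Jan 1, 2018), E (Apr 5, 2018), A (Apr 10, 2018), C (Nov 4, 2018), B (May 9, 2019).
A would otherwise be senior to B, so under the subordination agreement A and B exchange positions.

F, D, E, B, C, A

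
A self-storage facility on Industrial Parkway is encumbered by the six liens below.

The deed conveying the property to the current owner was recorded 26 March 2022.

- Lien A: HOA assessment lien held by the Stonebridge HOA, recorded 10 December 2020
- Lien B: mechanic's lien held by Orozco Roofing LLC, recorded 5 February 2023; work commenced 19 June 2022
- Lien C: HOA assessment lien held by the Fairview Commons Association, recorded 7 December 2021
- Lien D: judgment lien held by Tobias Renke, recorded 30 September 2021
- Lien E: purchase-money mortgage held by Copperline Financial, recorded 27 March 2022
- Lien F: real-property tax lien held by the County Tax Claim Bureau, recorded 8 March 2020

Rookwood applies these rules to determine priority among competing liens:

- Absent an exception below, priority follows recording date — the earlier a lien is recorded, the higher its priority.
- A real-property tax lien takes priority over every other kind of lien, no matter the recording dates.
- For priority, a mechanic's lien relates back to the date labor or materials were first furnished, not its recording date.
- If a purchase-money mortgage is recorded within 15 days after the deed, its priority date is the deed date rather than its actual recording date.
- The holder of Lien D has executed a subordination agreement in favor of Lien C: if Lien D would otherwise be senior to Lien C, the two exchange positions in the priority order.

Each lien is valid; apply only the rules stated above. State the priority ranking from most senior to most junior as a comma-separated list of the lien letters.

First, effective dates: B is treated as recorded 19 June 2022, the work-commencement date; E's effective date is the deed date, 26 March 2022.
F is a real-property tax lien, so it outranks all other liens regardless of date.
The other liens, earliest effective date first: A (10 December 2020), D (30 September 2021), C (7 December 2021), E (26 March 2022), B (19 June 2022).
D is senior to C before the subordination, so the two trade places.

F, A, C, D, E, B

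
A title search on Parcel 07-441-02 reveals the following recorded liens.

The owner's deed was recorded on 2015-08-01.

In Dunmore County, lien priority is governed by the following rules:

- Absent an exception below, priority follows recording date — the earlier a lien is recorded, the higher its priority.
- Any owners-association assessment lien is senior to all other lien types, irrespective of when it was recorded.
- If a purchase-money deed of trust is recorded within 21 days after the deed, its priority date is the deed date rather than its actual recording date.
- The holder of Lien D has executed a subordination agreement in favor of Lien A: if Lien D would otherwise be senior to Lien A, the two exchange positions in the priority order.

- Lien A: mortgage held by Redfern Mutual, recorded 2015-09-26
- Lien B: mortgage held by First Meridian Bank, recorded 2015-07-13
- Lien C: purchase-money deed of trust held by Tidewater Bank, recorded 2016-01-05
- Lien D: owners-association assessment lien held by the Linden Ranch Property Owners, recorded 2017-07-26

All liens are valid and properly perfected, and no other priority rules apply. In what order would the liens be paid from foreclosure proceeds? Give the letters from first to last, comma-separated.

Adjusting effective dates: C was recorded 157 days after the deed — beyond 21 days — so no relation-back applies.
D is an owners-association assessment lien and takes priority over every other lien.
Ordering the rest by effective date: B (2015-07-13), A (2015-09-26), C (2016-01-05).
D is senior to A before the subordination, so the two trade places.

A, B, D, C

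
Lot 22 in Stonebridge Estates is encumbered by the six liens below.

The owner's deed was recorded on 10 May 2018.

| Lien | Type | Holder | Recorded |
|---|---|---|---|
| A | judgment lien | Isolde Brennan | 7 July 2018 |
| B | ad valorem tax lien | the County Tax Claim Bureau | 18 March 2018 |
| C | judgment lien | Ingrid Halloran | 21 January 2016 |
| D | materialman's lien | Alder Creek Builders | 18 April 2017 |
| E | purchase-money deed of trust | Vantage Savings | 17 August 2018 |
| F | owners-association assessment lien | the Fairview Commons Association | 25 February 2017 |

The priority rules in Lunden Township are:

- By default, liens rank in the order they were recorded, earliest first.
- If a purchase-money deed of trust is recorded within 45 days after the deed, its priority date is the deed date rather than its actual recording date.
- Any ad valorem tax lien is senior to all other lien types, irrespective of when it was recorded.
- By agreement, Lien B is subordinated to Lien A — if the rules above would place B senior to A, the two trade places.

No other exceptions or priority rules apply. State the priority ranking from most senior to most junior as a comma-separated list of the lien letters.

A, C, F, D, B, E

Effective dates: E was recorded 99 days after the deed — beyond 45 days — so no relation-back applies.
B, as an ad valorem tax lien, has superpriority and ranks first.
Ordering the rest by effective date: C (21 January 2016), F (25 February 2017), D (18 April 2017), A (7 July 2018), E (17 August 2018).
Because B would otherwise rank above A, the subordination swaps them.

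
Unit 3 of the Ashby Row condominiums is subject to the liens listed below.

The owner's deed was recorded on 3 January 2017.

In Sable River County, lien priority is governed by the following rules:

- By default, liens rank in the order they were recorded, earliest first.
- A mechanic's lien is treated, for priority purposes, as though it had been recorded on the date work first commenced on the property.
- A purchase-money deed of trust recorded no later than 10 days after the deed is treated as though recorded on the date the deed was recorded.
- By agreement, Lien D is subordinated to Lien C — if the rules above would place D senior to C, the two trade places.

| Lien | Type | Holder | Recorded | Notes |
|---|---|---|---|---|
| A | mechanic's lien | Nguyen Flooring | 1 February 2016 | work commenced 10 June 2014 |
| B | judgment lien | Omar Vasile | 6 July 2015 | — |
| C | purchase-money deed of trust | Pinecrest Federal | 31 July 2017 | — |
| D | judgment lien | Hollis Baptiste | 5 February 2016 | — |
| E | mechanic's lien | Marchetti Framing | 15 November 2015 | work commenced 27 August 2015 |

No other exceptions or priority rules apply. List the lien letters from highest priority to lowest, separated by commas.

A, B, E, C, D

Effective dates: A is treated as recorded 10 June 2014, the work-commencement date; C was recorded 209 days after the deed — beyond 10 days — so no relation-back applies; E relates back to 27 August 2015 (work commenced).
Ordering by effective date: A (10 June 2014), B (6 July 2015), E (27 August 2015), D (5 February 2016), C (31 July 2017).
D would otherwise be senior to C, so under the subordination agreement D and C exchange positions.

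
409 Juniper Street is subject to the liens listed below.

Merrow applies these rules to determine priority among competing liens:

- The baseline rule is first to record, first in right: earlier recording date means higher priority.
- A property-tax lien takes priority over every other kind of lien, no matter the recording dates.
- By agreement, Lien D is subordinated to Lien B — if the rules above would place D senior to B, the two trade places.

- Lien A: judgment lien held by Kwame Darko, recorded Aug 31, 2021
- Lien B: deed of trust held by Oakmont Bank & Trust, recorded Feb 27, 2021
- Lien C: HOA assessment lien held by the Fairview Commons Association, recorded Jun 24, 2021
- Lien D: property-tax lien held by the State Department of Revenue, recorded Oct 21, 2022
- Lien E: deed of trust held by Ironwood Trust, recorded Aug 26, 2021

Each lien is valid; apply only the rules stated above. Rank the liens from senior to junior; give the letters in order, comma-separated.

B, D, C, E, A

D is a property-tax lien, so it outranks all other liens regardless of date.
Remaining liens by effective date: B (Feb 27, 2021), C (Jun 24, 2021), E (Aug 26, 2021), A (Aug 31, 2021).
D is senior to B before the subordination, so the two trade places.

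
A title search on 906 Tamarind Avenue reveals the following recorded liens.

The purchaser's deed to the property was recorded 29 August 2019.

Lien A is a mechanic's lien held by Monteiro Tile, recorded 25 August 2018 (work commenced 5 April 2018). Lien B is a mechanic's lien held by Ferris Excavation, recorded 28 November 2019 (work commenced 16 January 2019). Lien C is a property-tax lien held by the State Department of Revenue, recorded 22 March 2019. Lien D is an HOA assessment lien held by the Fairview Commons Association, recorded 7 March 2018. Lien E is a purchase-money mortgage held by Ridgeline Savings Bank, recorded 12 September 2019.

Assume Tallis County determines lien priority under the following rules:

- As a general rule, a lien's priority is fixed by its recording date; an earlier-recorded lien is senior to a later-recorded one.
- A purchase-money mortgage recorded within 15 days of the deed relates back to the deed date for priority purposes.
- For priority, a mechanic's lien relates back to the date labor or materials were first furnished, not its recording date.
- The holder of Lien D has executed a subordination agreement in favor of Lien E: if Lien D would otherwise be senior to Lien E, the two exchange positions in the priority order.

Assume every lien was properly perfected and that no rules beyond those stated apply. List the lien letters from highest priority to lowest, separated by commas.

E, A, B, C, D

Effective dates: A's effective date is 5 April 2018, when work began; B relates back to 16 January 2019 (work commenced); E relates back to the deed date 29 August 2019.
Ordering by effective date: D (7 March 2018), A (5 April 2018), B (16 January 2019), C (22 March 2019), E (29 August 2019).
D is senior to E before the subordination, so the two trade places.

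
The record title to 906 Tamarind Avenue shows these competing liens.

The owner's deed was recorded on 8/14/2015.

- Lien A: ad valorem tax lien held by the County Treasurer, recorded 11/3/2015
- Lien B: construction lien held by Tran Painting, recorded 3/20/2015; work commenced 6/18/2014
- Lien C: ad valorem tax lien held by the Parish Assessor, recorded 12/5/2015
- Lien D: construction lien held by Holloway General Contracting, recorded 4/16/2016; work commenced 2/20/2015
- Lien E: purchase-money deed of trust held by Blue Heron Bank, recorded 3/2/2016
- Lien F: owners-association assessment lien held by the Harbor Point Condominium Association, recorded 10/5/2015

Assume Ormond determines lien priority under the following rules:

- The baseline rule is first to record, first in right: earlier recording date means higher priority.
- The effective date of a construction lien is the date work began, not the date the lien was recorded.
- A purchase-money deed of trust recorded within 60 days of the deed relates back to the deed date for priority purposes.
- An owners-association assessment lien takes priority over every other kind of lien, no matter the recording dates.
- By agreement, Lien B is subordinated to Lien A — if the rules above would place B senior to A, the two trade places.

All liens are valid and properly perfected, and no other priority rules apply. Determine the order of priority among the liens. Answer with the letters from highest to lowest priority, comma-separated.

F, A, D, B, C, E

Effective dates: B is treated as recorded 6/18/2014, the work-commencement date; D's effective date is 2/20/2015, when work began; E was recorded 201 days after the deed — beyond 60 days — so no relation-back applies.
F, as an owners-association assessment lien, has superpriority and ranks first.
Ordering the rest by effective date: B (6/18/2014), D (2/20/2015), A (11/3/2015), C (12/5/2015), E (3/2/2016).
B is senior to A before the subordination, so the two trade places.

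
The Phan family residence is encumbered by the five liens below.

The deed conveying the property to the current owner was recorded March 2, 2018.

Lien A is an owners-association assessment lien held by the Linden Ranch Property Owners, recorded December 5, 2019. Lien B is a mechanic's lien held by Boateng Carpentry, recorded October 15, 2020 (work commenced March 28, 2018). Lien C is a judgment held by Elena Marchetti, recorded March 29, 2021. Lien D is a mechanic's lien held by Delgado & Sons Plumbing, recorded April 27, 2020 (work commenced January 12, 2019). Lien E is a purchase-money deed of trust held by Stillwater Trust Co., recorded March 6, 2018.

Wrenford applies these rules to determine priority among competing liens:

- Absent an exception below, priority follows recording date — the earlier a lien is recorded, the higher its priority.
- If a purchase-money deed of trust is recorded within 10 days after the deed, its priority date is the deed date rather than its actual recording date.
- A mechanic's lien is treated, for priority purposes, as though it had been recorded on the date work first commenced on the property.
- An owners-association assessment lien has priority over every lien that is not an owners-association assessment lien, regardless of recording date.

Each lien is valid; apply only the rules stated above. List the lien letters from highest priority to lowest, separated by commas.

Adjusting effective dates: B is treated as recorded March 28, 2018, the work-commencement date; D is treated as recorded January 12, 2019, the work-commencement date; E was recorded within the 10-day window, so its effective date is the deed date March 2, 2018.
A is an owners-association assessment lien, so it outranks all other liens regardless of date.
Among the remaining liens, by effective date: E (March 2, 2018), B (March 28, 2018), D (January 12, 2019), C (March 29, 2021).

A, E, B, D, C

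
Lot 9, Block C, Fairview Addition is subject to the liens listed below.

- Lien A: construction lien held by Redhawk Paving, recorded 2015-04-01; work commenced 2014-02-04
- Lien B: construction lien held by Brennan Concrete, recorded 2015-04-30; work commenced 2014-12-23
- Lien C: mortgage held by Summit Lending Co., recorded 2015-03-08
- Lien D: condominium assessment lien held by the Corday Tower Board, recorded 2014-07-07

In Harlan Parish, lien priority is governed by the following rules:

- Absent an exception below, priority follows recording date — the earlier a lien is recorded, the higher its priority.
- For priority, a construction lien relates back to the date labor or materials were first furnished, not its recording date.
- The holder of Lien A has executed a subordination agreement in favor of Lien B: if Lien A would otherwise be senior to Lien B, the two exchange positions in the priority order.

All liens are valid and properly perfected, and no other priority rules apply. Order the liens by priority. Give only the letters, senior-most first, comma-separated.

B, D, A, C

Adjusting effective dates: A is treated as recorded 2014-02-04, the work-commencement date; B's effective date is 2014-12-23, when work began.
Ordering by effective date: A (2014-02-04), D (2014-07-07), B (2014-12-23), C (2015-03-08).
Because A would otherwise rank above B, the subordination swaps them.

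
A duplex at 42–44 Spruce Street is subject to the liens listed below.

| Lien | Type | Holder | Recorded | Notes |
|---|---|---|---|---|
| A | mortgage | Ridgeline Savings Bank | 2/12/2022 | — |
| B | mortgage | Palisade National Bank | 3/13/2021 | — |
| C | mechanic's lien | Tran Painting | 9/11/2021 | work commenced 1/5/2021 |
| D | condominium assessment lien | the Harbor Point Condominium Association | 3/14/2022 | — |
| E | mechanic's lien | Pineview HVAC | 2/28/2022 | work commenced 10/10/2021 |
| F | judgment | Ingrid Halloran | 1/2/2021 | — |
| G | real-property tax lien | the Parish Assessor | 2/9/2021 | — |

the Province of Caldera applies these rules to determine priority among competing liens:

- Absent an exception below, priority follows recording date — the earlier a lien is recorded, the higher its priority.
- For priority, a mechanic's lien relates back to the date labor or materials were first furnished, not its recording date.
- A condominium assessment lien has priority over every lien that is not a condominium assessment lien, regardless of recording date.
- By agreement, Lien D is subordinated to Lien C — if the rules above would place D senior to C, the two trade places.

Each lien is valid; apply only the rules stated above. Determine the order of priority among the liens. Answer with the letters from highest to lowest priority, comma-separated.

First, effective dates: C is treated as recorded 1/5/2021, the work-commencement date; E's effective date is 10/10/2021, when work began.
D is a condominium assessment lien, so it outranks all other liens regardless of date.
Remaining liens by effective date: F (1/2/2021), C (1/5/2021), G (2/9/2021), B (3/13/2021), E (10/10/2021), A (2/12/2022).
D is senior to C before the subordination, so the two trade places.

C, F, D, G, B, E, A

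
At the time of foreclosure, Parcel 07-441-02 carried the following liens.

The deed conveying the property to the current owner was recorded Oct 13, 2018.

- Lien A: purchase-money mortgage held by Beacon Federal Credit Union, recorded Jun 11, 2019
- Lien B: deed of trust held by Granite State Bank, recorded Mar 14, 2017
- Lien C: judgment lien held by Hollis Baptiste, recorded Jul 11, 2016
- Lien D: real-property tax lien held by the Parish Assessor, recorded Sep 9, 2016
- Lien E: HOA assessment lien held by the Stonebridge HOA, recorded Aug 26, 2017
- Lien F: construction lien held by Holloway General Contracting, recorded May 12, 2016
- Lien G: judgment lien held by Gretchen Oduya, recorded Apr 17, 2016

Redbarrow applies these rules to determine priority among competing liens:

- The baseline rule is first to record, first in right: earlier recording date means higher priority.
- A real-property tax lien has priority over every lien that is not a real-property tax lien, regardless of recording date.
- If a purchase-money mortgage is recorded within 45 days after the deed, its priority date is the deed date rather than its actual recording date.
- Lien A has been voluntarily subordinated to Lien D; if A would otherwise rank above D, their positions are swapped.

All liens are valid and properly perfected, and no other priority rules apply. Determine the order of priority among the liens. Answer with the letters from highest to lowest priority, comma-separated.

Effective dates: A missed the 45-day window (241 days after the deed), so its recording date stands.
D is a real-property tax lien and takes priority over every other lien.
Among the remaining liens, by effective date: G (Apr 17, 2016), F (May 12, 2016), C (Jul 11, 2016), B (Mar 14, 2017), E (Aug 26, 2017), A (Jun 11, 2019).
Since A is not senior to D, the subordination leaves the order unchanged.

D, G, F, C, B, E, A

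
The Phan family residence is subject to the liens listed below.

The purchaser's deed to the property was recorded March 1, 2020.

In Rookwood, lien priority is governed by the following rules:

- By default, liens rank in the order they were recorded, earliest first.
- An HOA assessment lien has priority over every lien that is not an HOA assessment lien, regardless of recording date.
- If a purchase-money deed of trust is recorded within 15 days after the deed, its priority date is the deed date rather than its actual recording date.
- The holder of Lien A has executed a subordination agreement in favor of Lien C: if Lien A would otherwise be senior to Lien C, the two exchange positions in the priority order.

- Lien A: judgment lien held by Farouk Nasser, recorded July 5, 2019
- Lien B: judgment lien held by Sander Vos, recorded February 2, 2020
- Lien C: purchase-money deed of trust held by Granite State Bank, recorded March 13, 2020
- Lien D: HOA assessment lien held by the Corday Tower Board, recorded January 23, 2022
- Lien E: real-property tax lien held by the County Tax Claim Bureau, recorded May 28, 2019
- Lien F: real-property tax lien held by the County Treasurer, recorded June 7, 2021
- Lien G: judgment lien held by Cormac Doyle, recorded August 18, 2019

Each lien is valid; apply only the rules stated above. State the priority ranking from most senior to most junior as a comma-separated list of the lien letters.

First, effective dates: C relates back to the deed date March 1, 2020.
D is an HOA assessment lien and takes priority over every other lien.
Among the remaining liens, by effective date: E (May 28, 2019), A (July 5, 2019), G (August 18, 2019), B (February 2, 2020), C (March 1, 2020), F (June 7, 2021).
Because A would otherwise rank above C, the subordination swaps them.

D, E, C, G, B, A, F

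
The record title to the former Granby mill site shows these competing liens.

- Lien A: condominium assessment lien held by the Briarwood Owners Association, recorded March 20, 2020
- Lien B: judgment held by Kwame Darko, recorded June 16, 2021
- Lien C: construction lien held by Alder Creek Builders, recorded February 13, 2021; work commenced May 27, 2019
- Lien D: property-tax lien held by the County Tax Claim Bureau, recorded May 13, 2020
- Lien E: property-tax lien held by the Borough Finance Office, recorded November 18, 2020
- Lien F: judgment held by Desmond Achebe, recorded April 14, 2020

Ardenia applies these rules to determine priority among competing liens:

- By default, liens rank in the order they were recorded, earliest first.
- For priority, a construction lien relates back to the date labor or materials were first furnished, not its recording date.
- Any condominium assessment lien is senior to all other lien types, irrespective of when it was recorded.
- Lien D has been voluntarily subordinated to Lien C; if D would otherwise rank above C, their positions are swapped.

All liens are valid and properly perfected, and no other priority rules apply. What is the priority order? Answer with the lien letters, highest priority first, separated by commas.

A, C, F, D, E, B

Adjusting effective dates: C is treated as recorded May 27, 2019, the work-commencement date.
A is a condominium assessment lien and takes priority over every other lien.
Ordering the rest by effective date: C (May 27, 2019), F (April 14, 2020), D (May 13, 2020), E (November 18, 2020), B (June 16, 2021).
D is already junior to C, so the subordination agreement changes nothing.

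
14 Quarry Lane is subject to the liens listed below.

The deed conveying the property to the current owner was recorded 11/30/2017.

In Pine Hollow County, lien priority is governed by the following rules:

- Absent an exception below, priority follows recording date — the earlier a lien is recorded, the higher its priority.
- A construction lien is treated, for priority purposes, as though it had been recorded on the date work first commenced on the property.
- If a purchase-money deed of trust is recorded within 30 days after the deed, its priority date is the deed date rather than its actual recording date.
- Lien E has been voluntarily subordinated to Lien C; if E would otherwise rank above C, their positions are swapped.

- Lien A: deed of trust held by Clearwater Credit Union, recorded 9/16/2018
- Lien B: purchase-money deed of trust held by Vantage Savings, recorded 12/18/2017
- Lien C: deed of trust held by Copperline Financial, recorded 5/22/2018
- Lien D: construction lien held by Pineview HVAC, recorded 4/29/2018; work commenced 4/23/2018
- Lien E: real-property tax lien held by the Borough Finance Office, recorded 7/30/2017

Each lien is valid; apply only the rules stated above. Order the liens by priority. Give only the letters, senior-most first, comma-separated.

Adjusting effective dates: B's effective date is the deed date, 11/30/2017; D is treated as recorded 4/23/2018, the work-commencement date.
By effective date, earliest first: E (7/30/2017), B (11/30/2017), D (4/23/2018), C (5/22/2018), A (9/16/2018).
The subordination applies — E was senior to C — so E and C swap.

C, B, D, E, A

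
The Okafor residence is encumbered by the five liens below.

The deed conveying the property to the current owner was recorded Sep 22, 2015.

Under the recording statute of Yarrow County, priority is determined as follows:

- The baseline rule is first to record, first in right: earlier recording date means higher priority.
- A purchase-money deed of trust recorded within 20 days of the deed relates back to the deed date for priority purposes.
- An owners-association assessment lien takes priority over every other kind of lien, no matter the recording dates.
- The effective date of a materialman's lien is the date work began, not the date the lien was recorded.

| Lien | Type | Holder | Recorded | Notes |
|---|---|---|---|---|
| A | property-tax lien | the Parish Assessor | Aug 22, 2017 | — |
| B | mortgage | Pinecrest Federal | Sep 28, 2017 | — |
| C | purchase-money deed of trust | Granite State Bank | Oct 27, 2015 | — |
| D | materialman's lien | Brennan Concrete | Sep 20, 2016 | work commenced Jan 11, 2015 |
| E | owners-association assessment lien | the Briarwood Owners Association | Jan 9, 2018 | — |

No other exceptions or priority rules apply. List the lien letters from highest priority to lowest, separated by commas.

E, D, C, A, B

Effective dates: C was recorded 35 days after the deed, outside the 20-day window, so it keeps its recording date; D relates back to Jan 11, 2015 (work commenced).
As an owners-association assessment lien, E is senior to every other lien.
Among the remaining liens, by effective date: D (Jan 11, 2015), C (Oct 27, 2015), A (Aug 22, 2017), B (Sep 28, 2017).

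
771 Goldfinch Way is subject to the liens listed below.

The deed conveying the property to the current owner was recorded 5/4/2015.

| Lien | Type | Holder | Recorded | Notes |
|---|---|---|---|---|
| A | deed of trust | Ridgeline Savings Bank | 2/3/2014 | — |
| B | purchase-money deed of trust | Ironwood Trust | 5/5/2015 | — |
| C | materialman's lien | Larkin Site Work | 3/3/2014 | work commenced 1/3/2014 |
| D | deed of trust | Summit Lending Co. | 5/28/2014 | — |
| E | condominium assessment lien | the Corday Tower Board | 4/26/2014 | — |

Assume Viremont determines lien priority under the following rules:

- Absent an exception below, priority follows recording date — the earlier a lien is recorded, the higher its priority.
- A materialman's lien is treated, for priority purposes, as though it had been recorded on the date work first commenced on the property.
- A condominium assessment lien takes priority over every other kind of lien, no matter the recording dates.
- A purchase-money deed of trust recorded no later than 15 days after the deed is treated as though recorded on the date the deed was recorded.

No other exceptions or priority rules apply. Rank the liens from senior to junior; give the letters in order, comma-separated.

Effective dates after the stated exceptions: B relates back to the deed date 5/4/2015; C is treated as recorded 1/3/2014, the work-commencement date.
E is a condominium assessment lien and takes priority over every other lien.
Remaining liens by effective date: C (1/3/2014), A (2/3/2014), D (5/28/2014), B (5/4/2015).

E, C, A, D, B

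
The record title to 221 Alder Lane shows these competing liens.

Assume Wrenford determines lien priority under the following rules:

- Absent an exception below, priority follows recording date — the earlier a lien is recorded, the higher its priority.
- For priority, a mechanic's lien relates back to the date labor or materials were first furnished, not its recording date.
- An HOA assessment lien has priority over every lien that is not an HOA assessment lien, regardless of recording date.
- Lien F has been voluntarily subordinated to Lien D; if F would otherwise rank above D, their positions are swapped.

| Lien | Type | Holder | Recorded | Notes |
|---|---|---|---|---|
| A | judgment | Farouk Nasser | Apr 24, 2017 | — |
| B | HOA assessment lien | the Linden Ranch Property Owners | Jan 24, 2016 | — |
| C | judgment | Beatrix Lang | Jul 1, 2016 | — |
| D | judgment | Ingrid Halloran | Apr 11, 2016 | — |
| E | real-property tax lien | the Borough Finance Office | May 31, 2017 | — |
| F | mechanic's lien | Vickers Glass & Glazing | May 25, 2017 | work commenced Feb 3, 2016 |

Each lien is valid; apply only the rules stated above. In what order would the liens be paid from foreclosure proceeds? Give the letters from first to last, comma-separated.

B, D, F, C, A, E

Effective dates: F relates back to Feb 3, 2016 (work commenced).
B is an HOA assessment lien, so it outranks all other liens regardless of date.
The other liens, earliest effective date first: F (Feb 3, 2016), D (Apr 11, 2016), C (Jul 1, 2016), A (Apr 24, 2017), E (May 31, 2017).
F is senior to D before the subordination, so the two trade places.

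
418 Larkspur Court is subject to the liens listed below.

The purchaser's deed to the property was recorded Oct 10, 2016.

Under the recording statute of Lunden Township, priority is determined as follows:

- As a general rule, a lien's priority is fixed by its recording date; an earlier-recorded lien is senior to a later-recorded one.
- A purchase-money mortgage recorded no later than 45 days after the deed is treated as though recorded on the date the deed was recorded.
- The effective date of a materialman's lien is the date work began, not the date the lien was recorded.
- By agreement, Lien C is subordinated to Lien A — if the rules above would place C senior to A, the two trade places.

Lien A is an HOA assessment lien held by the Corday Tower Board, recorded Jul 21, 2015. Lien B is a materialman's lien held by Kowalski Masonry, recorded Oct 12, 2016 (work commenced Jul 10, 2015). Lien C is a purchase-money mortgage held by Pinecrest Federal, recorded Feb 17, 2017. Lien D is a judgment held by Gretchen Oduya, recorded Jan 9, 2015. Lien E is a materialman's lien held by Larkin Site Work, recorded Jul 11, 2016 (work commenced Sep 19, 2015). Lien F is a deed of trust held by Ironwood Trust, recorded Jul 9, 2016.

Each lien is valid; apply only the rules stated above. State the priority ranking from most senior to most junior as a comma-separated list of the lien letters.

Effective dates after the stated exceptions: B relates back to Jul 10, 2015 (work commenced); C was recorded 130 days after the deed — beyond 45 days — so no relation-back applies; E relates back to Sep 19, 2015 (work commenced).
Sorted by effective date: D (Jan 9, 2015), B (Jul 10, 2015), A (Jul 21, 2015), E (Sep 19, 2015), F (Jul 9, 2016), C (Feb 17, 2017).
Since C is not senior to A, the subordination leaves the order unchanged.

D, B, A, E, F, C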